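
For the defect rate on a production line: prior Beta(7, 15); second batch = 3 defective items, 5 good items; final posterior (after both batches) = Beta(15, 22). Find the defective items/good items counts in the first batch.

Because Beta–binomial updating is additive in the counts, the combined data contributed (α_post−α_prior, β_post−β_prior) successes and failures.
Total across both batches: 15−7=8 defective items, 22−15=7 good items.
Subtract the second batch: 8−3=5 defective items and 7−5=2 good items.

5 defective items and 2 good items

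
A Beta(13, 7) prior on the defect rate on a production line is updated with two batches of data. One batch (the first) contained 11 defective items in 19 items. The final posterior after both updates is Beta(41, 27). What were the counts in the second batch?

17 defective items and 12 good items

Sequential conjugate updates are equivalent to a single update on the pooled data, so total successes = posterior α − prior α and total failures = posterior β − prior β.
Total across both batches: 41−13=28 defective items, 27−7=20 good items.
Subtract the first batch: 28−11=17 defective items and 20−8=12 good items.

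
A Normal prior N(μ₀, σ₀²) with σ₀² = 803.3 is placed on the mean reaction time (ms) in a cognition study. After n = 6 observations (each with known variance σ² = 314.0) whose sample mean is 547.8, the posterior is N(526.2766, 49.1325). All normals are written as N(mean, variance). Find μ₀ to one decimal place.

The posterior mean is a precision-weighted average: μ_n = (τ₀μ₀ + τ_data·x̄)/(τ₀+τ_data), with τ₀=1/σ₀² and τ_data=n/σ².
Here τ₀ = 1/803.3 = 0.001245 and τ_data = 6/314.0 = 0.019108, so τ_n = 0.020353.
Rearranging for μ₀: μ₀ = (μ_n·τ_n − τ_data·x̄)/τ₀ = (526.2766·0.020353 − 0.019108·547.8) / 0.001245 = 0.243945/0.001245 ≈ 195.9.

μ₀ = 195.9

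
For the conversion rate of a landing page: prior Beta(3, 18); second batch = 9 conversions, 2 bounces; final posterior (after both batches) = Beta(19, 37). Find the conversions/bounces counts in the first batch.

7 conversions and 17 bounces

Sequential conjugate updates are equivalent to a single update on the pooled data, so total successes = posterior α − prior α and total failures = posterior β − prior β.
Total across both batches: 19−3=16 conversions, 37−18=19 bounces.
Subtract the second batch: 16−9=7 conversions and 19−2=17 bounces.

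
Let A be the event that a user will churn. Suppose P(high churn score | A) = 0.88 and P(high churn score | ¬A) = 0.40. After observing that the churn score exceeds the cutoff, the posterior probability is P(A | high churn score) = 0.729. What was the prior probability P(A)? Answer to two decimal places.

In odds form, posterior odds = prior odds × likelihood ratio, so prior odds = posterior odds ÷ LR.
Posterior odds = 0.729/(1−0.729) = 2.6900. LR = 0.88/0.40 = 2.2000.
Prior odds = 2.6900/2.2000 = 1.2227, so P(A) = 1.2227/(1+1.2227) ≈ 0.55.

P(A) = 0.55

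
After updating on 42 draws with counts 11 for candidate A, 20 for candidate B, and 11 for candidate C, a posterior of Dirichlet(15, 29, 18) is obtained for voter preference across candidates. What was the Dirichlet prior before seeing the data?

Dirichlet(4, 9, 7)

For a Dirichlet(α) prior with multinomial counts c, the posterior is Dirichlet(α + c) componentwise.
Subtract each count from the matching posterior parameter: 15−11=4, 29−20=9, 18−11=7.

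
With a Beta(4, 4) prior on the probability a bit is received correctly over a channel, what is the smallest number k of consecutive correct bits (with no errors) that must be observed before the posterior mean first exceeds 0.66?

After k correct bits and 0 errors the posterior is Beta(4+k, 4), with mean (4+k)/(4+4+k).
Set (4+k)/(8+k) > 0.66 and solve: k > (0.66·8 − 4)/(1 − 0.66) = 3.765.
The smallest integer exceeding 3.765 is 4.

k = 4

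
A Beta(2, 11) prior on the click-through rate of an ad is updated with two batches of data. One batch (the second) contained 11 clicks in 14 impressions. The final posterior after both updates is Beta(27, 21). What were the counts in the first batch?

Because Beta–binomial updating is additive in the counts, the combined data contributed (α_post−α_prior, β_post−β_prior) successes and failures.
Total across both batches: 27−2=25 clicks, 21−11=10 non-clicks.
Subtract the second batch: 25−11=14 clicks and 10−3=7 non-clicks.

14 clicks and 7 non-clicks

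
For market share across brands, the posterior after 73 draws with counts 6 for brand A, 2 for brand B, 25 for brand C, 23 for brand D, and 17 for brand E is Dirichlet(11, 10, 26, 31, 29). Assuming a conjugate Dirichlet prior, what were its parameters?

Dirichlet(5, 8, 1, 8, 12)

For a Dirichlet(α) prior with multinomial counts c, the posterior is Dirichlet(α + c) componentwise.
Subtract each count from the matching posterior parameter: 11−6=5, 10−2=8, 26−25=1, 31−23=8, 29−17=12.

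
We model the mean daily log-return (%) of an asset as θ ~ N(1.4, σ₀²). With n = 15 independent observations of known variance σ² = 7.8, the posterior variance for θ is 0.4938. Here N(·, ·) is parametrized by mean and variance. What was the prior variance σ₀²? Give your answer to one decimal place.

Posterior precision equals prior precision plus data precision: 1/σ_n² = 1/σ₀² + n/σ².
So 1/σ₀² = 1/0.4938 − 15/7.8 = 2.025111 − 1.923077 = 0.102034.
Hence σ₀² = 1/0.102034 ≈ 9.8.

σ₀² = 9.8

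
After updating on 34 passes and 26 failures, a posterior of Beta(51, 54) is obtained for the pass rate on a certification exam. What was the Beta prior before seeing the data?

Beta(17, 28)

Under Beta–binomial conjugacy the posterior parameters are (a+s, b+f).
So a = 51 − 34 = 17 and b = 54 − 26 = 28.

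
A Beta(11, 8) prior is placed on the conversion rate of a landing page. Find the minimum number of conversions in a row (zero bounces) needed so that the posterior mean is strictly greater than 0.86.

k = 39

After k conversions and 0 bounces the posterior is Beta(11+k, 8), with mean (11+k)/(11+8+k).
Set (11+k)/(19+k) > 0.86 and solve: k > (0.86·19 − 11)/(1 − 0.86) = 38.143.
The smallest integer exceeding 38.143 is 39, and checking k=39: (50)/(58) = 0.8621 > 0.86.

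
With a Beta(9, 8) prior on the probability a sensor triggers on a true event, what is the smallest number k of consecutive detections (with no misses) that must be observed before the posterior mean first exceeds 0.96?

k = 184

After k detections and 0 misses the posterior is Beta(9+k, 8), with mean (9+k)/(9+8+k).
Set (9+k)/(17+k) > 0.96 and solve: k > (0.96·17 − 9)/(1 − 0.96) = 183.000.
The smallest integer exceeding 183.000 is 184, and checking k=184: (193)/(201) = 0.9602 > 0.96.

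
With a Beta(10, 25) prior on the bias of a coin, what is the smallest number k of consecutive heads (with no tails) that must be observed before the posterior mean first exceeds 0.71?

k = 52

After k heads and 0 tails the posterior is Beta(10+k, 25), with mean (10+k)/(10+25+k).
Set (10+k)/(35+k) > 0.71 and solve: k > (0.71·35 − 10)/(1 − 0.71) = 51.207.
The smallest integer exceeding 51.207 is 52, and checking k=52: (62)/(87) = 0.7126 > 0.71.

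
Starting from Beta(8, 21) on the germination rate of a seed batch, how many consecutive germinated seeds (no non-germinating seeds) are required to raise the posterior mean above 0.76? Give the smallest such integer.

After k germinated seeds and 0 non-germinating seeds the posterior is Beta(8+k, 21), with mean (8+k)/(8+21+k).
Set (8+k)/(29+k) > 0.76 and solve: k > (0.76·29 − 8)/(1 − 0.76) = 58.500.
The smallest integer exceeding 58.500 is 59, and checking k=59: (67)/(88) = 0.7614 > 0.76.

k = 59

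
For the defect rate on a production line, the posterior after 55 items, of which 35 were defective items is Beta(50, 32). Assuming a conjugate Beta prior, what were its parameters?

Beta is conjugate to the binomial likelihood: posterior = Beta(a+s, b+f).
So a = 50 − 35 = 15 and b = 32 − 20 = 12.

Beta(15, 12)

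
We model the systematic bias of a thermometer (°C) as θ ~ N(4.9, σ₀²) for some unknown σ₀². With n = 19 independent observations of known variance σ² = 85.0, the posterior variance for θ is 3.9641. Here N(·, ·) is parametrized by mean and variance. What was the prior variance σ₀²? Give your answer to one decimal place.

σ₀² = 34.8

For the Normal–Normal model with known σ², precisions add: τ_n = τ₀ + n/σ².
So 1/σ₀² = 1/3.9641 − 19/85.0 = 0.252264 − 0.223529 = 0.028735.
Hence σ₀² = 1/0.028735 ≈ 34.8.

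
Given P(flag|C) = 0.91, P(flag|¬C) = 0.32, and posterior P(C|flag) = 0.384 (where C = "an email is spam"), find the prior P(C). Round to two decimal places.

In odds form, posterior odds = prior odds × likelihood ratio, so prior odds = posterior odds ÷ LR.
Posterior odds = 0.384/(1−0.384) = 0.6234. LR = 0.91/0.32 = 2.8438.
Prior odds = 0.6234/2.8438 = 0.2192, so P(C) = 0.2192/(1+0.2192) ≈ 0.18.

P(C) = 0.18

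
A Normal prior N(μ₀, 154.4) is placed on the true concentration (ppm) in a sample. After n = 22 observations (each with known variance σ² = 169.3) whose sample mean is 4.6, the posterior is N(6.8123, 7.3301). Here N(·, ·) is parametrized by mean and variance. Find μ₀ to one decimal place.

The posterior mean is a precision-weighted average: μ_n = (τ₀μ₀ + τ_data·x̄)/(τ₀+τ_data), with τ₀=1/σ₀² and τ_data=n/σ².
Here τ₀ = 1/154.4 = 0.006477 and τ_data = 22/169.3 = 0.129947, so τ_n = 0.136424.
Rearranging for μ₀: μ₀ = (μ_n·τ_n − τ_data·x̄)/τ₀ = (6.8123·0.136424 − 0.129947·4.6) / 0.006477 = 0.331605/0.006477 ≈ 51.2.

μ₀ = 51.2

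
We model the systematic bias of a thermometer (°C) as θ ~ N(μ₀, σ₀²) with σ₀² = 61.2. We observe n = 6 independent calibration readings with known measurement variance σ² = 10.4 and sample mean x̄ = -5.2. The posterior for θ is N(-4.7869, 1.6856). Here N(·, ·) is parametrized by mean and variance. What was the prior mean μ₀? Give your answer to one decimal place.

With known observation variance, the Normal–Normal posterior has precision τ_n = τ₀ + n/σ² and mean μ_n = (τ₀μ₀ + (n/σ²)x̄)/τ_n.
Here τ₀ = 1/61.2 = 0.016340 and τ_data = 6/10.4 = 0.576923, so τ_n = 0.593263.
Rearranging for μ₀: μ₀ = (μ_n·τ_n − τ_data·x̄)/τ₀ = (-4.7869·0.593263 − 0.576923·-5.2) / 0.016340 = 0.160109/0.016340 ≈ 9.8.

μ₀ = 9.8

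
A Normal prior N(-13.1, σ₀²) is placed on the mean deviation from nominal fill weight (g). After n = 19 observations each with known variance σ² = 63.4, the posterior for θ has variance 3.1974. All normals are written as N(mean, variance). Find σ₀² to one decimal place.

Posterior precision equals prior precision plus data precision: 1/σ_n² = 1/σ₀² + n/σ².
So 1/σ₀² = 1/3.1974 − 19/63.4 = 0.312754 − 0.299685 = 0.013069.
Hence σ₀² = 1/0.013069 ≈ 76.5.

σ₀² = 76.5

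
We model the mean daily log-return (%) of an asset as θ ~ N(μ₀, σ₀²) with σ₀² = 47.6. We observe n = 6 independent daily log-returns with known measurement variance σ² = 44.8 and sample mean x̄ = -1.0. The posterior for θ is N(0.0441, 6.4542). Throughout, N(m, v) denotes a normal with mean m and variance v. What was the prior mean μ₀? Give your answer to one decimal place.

μ₀ = 6.7

With known observation variance, the Normal–Normal posterior has precision τ_n = τ₀ + n/σ² and mean μ_n = (τ₀μ₀ + (n/σ²)x̄)/τ_n.
Here τ₀ = 1/47.6 = 0.021008 and τ_data = 6/44.8 = 0.133929, so τ_n = 0.154937.
Rearranging for μ₀: μ₀ = (μ_n·τ_n − τ_data·x̄)/τ₀ = (0.0441·0.154937 − 0.133929·-1.0) / 0.021008 = 0.140762/0.021008 ≈ 6.7.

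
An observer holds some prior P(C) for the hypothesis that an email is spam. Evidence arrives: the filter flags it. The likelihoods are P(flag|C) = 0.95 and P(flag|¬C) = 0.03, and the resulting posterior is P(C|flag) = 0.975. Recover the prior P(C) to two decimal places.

In odds form, posterior odds = prior odds × likelihood ratio, so prior odds = posterior odds ÷ LR.
Posterior odds = 0.975/(1−0.975) = 39.0000. LR = 0.95/0.03 = 31.6667.
Prior odds = 39.0000/31.6667 = 1.2316, so P(C) = 1.2316/(1+1.2316) ≈ 0.55.

P(C) = 0.55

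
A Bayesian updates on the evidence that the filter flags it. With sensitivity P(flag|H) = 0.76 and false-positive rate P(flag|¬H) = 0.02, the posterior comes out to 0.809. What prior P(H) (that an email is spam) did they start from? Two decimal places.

In odds form, posterior odds = prior odds × likelihood ratio, so prior odds = posterior odds ÷ LR.
Posterior odds = 0.809/(1−0.809) = 4.2356. LR = 0.76/0.02 = 38.0000.
Prior odds = 4.2356/38.0000 = 0.1115, so P(H) = 0.1115/(1+0.1115) ≈ 0.10.

P(H) = 0.10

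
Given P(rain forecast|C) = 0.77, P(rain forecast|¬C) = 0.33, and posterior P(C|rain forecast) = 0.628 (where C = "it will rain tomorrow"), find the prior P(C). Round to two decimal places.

In odds form, posterior odds = prior odds × likelihood ratio, so prior odds = posterior odds ÷ LR.
Posterior odds = 0.628/(1−0.628) = 1.6882. LR = 0.77/0.33 = 2.3333.
Prior odds = 1.6882/2.3333 = 0.7235, so P(C) = 0.7235/(1+0.7235) ≈ 0.42.

P(C) = 0.42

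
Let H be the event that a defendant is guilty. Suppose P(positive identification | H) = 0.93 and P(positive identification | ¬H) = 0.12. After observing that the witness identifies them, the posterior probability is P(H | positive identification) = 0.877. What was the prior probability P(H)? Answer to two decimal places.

Bayes' rule in odds form gives O(H|E) = O(H)·[P(E|H)/P(E|¬H)], hence O(H) = O(H|E)/LR.
Posterior odds = 0.877/(1−0.877) = 7.1301. LR = 0.93/0.12 = 7.7500.
Prior odds = 7.1301/7.7500 = 0.9200, so P(H) = 0.9200/(1+0.9200) ≈ 0.48.

P(H) = 0.48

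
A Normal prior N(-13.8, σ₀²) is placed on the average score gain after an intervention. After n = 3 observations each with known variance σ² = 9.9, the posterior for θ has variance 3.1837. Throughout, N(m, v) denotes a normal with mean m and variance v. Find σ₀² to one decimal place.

σ₀² = 90.3

Posterior precision equals prior precision plus data precision: 1/σ_n² = 1/σ₀² + n/σ².
So 1/σ₀² = 1/3.1837 − 3/9.9 = 0.314100 − 0.303030 = 0.011070.
Hence σ₀² = 1/0.011070 ≈ 90.3.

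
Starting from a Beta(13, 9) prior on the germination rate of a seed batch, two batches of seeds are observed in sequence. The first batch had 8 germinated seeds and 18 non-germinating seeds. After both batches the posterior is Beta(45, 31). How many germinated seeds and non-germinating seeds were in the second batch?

24 germinated seeds and 4 non-germinating seeds

Sequential conjugate updates are equivalent to a single update on the pooled data, so total successes = posterior α − prior α and total failures = posterior β − prior β.
Total across both batches: 45−13=32 germinated seeds, 31−9=22 non-germinating seeds.
Subtract the first batch: 32−8=24 germinated seeds and 22−18=4 non-germinating seeds.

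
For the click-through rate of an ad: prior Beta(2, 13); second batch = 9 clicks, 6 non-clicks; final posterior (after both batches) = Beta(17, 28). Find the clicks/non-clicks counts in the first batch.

Sequential conjugate updates are equivalent to a single update on the pooled data, so total successes = posterior α − prior α and total failures = posterior β − prior β.
Total across both batches: 17−2=15 clicks, 28−13=15 non-clicks.
Subtract the second batch: 15−9=6 clicks and 15−6=9 non-clicks.

6 clicks and 9 non-clicks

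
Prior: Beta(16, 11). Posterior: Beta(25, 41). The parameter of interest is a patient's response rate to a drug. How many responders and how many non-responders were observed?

9 responders and 30 non-responders

Beta is conjugate to the binomial likelihood: posterior = Beta(a+s, b+f).
So s = 25 − 16 = 9 and f = 41 − 11 = 30.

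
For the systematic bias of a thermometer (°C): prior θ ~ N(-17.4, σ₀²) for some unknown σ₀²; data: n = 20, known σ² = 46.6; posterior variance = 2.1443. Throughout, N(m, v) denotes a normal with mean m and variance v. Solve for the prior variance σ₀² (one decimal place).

σ₀² = 26.9

For the Normal–Normal model with known σ², precisions add: τ_n = τ₀ + n/σ².
So 1/σ₀² = 1/2.1443 − 20/46.6 = 0.466353 − 0.429185 = 0.037168.
Hence σ₀² = 1/0.037168 ≈ 26.9.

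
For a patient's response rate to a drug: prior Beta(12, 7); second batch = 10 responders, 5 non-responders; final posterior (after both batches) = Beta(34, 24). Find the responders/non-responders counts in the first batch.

12 responders and 12 non-responders

Because Beta–binomial updating is additive in the counts, the combined data contributed (α_post−α_prior, β_post−β_prior) successes and failures.
Total across both batches: 34−12=22 responders, 24−7=17 non-responders.
Subtract the second batch: 22−10=12 responders and 17−5=12 non-responders.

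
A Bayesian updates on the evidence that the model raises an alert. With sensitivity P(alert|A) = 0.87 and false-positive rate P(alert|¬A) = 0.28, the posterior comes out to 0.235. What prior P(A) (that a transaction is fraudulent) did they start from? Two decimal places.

Bayes' rule in odds form gives O(A|E) = O(A)·[P(E|A)/P(E|¬A)], hence O(A) = O(A|E)/LR.
Posterior odds = 0.235/(1−0.235) = 0.3072. LR = 0.87/0.28 = 3.1071.
Prior odds = 0.3072/3.1071 = 0.0989, so P(A) = 0.0989/(1+0.0989) ≈ 0.09.

P(A) = 0.09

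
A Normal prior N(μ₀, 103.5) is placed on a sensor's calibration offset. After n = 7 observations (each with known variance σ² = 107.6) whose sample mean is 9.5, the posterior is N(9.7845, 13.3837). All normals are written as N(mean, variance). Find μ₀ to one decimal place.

With known observation variance, the Normal–Normal posterior has precision τ_n = τ₀ + n/σ² and mean μ_n = (τ₀μ₀ + (n/σ²)x̄)/τ_n.
Here τ₀ = 1/103.5 = 0.009662 and τ_data = 7/107.6 = 0.065056, so τ_n = 0.074718.
Rearranging for μ₀: μ₀ = (μ_n·τ_n − τ_data·x̄)/τ₀ = (9.7845·0.074718 − 0.065056·9.5) / 0.009662 = 0.113046/0.009662 ≈ 11.7.

μ₀ = 11.7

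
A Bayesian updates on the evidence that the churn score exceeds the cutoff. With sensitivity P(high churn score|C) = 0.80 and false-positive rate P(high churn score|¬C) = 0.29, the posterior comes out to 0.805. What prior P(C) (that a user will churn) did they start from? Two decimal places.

P(C) = 0.60

Bayes' rule in odds form gives O(C|E) = O(C)·[P(E|C)/P(E|¬C)], hence O(C) = O(C|E)/LR.
Posterior odds = 0.805/(1−0.805) = 4.1282. LR = 0.80/0.29 = 2.7586.
Prior odds = 4.1282/2.7586 = 1.4965, so P(C) = 1.4965/(1+1.4965) ≈ 0.60.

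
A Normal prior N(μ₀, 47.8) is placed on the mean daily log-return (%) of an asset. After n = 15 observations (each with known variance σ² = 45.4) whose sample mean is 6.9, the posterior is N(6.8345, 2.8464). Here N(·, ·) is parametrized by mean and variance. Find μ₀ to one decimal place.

The posterior mean is a precision-weighted average: μ_n = (τ₀μ₀ + τ_data·x̄)/(τ₀+τ_data), with τ₀=1/σ₀² and τ_data=n/σ².
Here τ₀ = 1/47.8 = 0.020921 and τ_data = 15/45.4 = 0.330396, so τ_n = 0.351317.
Rearranging for μ₀: μ₀ = (μ_n·τ_n − τ_data·x̄)/τ₀ = (6.8345·0.351317 − 0.330396·6.9) / 0.020921 = 0.121344/0.020921 ≈ 5.8.

μ₀ = 5.8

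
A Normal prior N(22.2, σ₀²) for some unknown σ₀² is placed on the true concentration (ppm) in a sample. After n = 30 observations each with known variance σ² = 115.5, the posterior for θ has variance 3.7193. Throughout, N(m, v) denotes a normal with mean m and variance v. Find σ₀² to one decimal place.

Posterior precision equals prior precision plus data precision: 1/σ_n² = 1/σ₀² + n/σ².
So 1/σ₀² = 1/3.7193 − 30/115.5 = 0.268868 − 0.259740 = 0.009128.
Hence σ₀² = 1/0.009128 ≈ 109.6.

σ₀² = 109.6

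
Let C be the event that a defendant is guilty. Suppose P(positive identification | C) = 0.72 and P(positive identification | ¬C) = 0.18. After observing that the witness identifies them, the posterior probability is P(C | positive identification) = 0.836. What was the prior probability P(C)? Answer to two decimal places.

P(C) = 0.56

Bayes' rule in odds form gives O(C|E) = O(C)·[P(E|C)/P(E|¬C)], hence O(C) = O(C|E)/LR.
Posterior odds = 0.836/(1−0.836) = 5.0976. LR = 0.72/0.18 = 4.0000.
Prior odds = 5.0976/4.0000 = 1.2744, so P(C) = 1.2744/(1+1.2744) ≈ 0.56.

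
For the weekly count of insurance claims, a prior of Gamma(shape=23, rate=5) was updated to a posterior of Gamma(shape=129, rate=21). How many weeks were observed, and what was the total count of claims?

A Gamma(α, β) prior (rate parametrization) on a Poisson rate with n observations summing to S gives posterior Gamma(α+S, β+n).
Matching: Σxᵢ = 129 − 23 = 106 and n = 21 − 5 = 16.

n = 16 weeks with total 106 claims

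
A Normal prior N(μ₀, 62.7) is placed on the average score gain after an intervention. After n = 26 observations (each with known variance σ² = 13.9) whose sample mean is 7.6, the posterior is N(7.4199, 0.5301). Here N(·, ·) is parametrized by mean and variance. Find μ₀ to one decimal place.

With known observation variance, the Normal–Normal posterior has precision τ_n = τ₀ + n/σ² and mean μ_n = (τ₀μ₀ + (n/σ²)x̄)/τ_n.
Here τ₀ = 1/62.7 = 0.015949 and τ_data = 26/13.9 = 1.870504, so τ_n = 1.886453.
Rearranging for μ₀: μ₀ = (μ_n·τ_n − τ_data·x̄)/τ₀ = (7.4199·1.886453 − 1.870504·7.6) / 0.015949 = -0.218538/0.015949 ≈ -13.7.

μ₀ = -13.7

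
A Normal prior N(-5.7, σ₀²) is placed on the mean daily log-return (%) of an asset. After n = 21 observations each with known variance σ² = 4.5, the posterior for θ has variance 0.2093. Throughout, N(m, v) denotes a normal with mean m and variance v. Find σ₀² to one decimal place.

Posterior precision equals prior precision plus data precision: 1/σ_n² = 1/σ₀² + n/σ².
So 1/σ₀² = 1/0.2093 − 21/4.5 = 4.777831 − 4.666667 = 0.111164.
Hence σ₀² = 1/0.111164 ≈ 9.0.

σ₀² = 9.0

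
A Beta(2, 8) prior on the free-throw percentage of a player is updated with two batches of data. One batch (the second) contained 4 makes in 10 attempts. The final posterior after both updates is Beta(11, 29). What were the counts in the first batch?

Sequential conjugate updates are equivalent to a single update on the pooled data, so total successes = posterior α − prior α and total failures = posterior β − prior β.
Total across both batches: 11−2=9 makes, 29−8=21 misses.
Subtract the second batch: 9−4=5 makes and 21−6=15 misses.

5 makes and 15 misses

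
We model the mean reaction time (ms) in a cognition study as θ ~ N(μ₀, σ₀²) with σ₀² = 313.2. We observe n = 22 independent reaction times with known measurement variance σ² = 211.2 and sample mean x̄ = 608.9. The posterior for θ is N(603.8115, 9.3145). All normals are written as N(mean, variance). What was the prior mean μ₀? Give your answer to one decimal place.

With known observation variance, the Normal–Normal posterior has precision τ_n = τ₀ + n/σ² and mean μ_n = (τ₀μ₀ + (n/σ²)x̄)/τ_n.
Here τ₀ = 1/313.2 = 0.003193 and τ_data = 22/211.2 = 0.104167, so τ_n = 0.107360.
Rearranging for μ₀: μ₀ = (μ_n·τ_n − τ_data·x̄)/τ₀ = (603.8115·0.107360 − 0.104167·608.9) / 0.003193 = 1.397916/0.003193 ≈ 437.8.

μ₀ = 437.8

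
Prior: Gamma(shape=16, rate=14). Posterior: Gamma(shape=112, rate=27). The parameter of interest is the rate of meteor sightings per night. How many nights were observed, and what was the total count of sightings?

n = 13 nights with total 96 sightings

Gamma–Poisson conjugacy: posterior shape = α + Σxᵢ, posterior rate = β + n.
Matching: Σxᵢ = 112 − 16 = 96 and n = 27 − 14 = 13.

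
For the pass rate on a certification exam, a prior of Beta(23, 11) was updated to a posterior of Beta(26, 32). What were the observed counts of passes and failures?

A Beta(α, β) prior with s successes and f failures in binomial data gives a Beta(α+s, β+f) posterior.
So s = 26 − 23 = 3 and f = 32 − 11 = 21.

3 passes and 21 failures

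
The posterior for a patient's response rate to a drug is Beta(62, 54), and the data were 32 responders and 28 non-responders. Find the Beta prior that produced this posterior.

Beta(30, 26)

Beta is conjugate to the binomial likelihood: posterior = Beta(α+s, β+f).
Subtract the data counts: 62−32=30, 54−28=26.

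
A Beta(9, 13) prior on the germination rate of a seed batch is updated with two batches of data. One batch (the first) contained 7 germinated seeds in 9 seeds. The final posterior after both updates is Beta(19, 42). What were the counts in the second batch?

Sequential conjugate updates are equivalent to a single update on the pooled data, so total successes = posterior α − prior α and total failures = posterior β − prior β.
Total across both batches: 19−9=10 germinated seeds, 42−13=29 non-germinating seeds.
Subtract the first batch: 10−7=3 germinated seeds and 29−2=27 non-germinating seeds.

3 germinated seeds and 27 non-germinating seeds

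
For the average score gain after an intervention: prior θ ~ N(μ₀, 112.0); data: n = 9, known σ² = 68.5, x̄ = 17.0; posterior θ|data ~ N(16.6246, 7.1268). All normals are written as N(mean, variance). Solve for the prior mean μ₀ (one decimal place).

μ₀ = 11.1

With known observation variance, the Normal–Normal posterior has precision τ_n = τ₀ + n/σ² and mean μ_n = (τ₀μ₀ + (n/σ²)x̄)/τ_n.
Here τ₀ = 1/112.0 = 0.008929 and τ_data = 9/68.5 = 0.131387, so τ_n = 0.140316.
Rearranging for μ₀: μ₀ = (μ_n·τ_n − τ_data·x̄)/τ₀ = (16.6246·0.140316 − 0.131387·17.0) / 0.008929 = 0.099118/0.008929 ≈ 11.1.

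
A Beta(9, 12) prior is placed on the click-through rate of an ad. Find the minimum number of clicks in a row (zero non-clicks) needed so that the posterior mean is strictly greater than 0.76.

k = 30

After k clicks and 0 non-clicks the posterior is Beta(9+k, 12), with mean (9+k)/(9+12+k).
Set (9+k)/(21+k) > 0.76 and solve: k > (0.76·21 − 9)/(1 − 0.76) = 29.000.
The smallest integer exceeding 29.000 is 30, and checking k=30: (39)/(51) = 0.7647 > 0.76.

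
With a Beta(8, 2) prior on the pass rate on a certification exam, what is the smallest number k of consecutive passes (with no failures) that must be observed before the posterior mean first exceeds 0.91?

After k passes and 0 failures the posterior is Beta(8+k, 2), with mean (8+k)/(8+2+k).
Set (8+k)/(10+k) > 0.91 and solve: k > (0.91·10 − 8)/(1 − 0.91) = 12.222.
The smallest integer exceeding 12.222 is 13, and checking k=13: (21)/(23) = 0.9130 > 0.91.

k = 13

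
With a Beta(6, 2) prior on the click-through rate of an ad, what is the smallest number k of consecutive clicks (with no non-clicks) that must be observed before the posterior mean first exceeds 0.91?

After k clicks and 0 non-clicks the posterior is Beta(6+k, 2), with mean (6+k)/(6+2+k).
Set (6+k)/(8+k) > 0.91 and solve: k > (0.91·8 − 6)/(1 − 0.91) = 14.222.
The smallest integer exceeding 14.222 is 15, and checking k=15: (21)/(23) = 0.9130 > 0.91.

k = 15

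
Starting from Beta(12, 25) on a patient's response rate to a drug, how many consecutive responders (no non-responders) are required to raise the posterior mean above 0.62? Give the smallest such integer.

After k responders and 0 non-responders the posterior is Beta(12+k, 25), with mean (12+k)/(12+25+k).
Set (12+k)/(37+k) > 0.62 and solve: k > (0.62·37 − 12)/(1 − 0.62) = 28.789.
The smallest integer exceeding 28.789 is 29.

k = 29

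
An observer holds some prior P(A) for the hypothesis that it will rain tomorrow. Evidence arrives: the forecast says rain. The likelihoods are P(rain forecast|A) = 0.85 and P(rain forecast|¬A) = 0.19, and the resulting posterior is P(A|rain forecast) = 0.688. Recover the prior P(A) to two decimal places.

Bayes' rule in odds form gives O(A|E) = O(A)·[P(E|A)/P(E|¬A)], hence O(A) = O(A|E)/LR.
Posterior odds = 0.688/(1−0.688) = 2.2051. LR = 0.85/0.19 = 4.4737.
Prior odds = 2.2051/4.4737 = 0.4929, so P(A) = 0.4929/(1+0.4929) ≈ 0.33.

P(A) = 0.33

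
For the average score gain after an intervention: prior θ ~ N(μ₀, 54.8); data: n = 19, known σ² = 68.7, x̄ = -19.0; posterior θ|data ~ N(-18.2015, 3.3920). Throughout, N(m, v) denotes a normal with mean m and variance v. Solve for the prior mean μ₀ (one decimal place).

μ₀ = -6.1

The posterior mean is a precision-weighted average: μ_n = (τ₀μ₀ + τ_data·x̄)/(τ₀+τ_data), with τ₀=1/σ₀² and τ_data=n/σ².
Here τ₀ = 1/54.8 = 0.018248 and τ_data = 19/68.7 = 0.276565, so τ_n = 0.294813.
Rearranging for μ₀: μ₀ = (μ_n·τ_n − τ_data·x̄)/τ₀ = (-18.2015·0.294813 − 0.276565·-19.0) / 0.018248 = -0.111304/0.018248 ≈ -6.1.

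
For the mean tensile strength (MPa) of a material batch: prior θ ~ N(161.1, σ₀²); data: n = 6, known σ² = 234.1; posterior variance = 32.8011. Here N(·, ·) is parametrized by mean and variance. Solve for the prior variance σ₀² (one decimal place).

For the Normal–Normal model with known σ², precisions add: τ_n = τ₀ + n/σ².
So 1/σ₀² = 1/32.8011 − 6/234.1 = 0.030487 − 0.025630 = 0.004857.
Hence σ₀² = 1/0.004857 ≈ 205.9.

σ₀² = 205.9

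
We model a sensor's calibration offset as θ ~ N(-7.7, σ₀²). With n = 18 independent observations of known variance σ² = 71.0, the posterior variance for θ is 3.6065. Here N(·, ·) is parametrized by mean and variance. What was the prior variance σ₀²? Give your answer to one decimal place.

σ₀² = 42.1

For the Normal–Normal model with known σ², precisions add: τ_n = τ₀ + n/σ².
So 1/σ₀² = 1/3.6065 − 18/71.0 = 0.277277 − 0.253521 = 0.023756.
Hence σ₀² = 1/0.023756 ≈ 42.1.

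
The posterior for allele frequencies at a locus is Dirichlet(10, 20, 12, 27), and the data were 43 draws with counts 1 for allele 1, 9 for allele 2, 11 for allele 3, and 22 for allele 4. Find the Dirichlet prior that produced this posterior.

For a Dirichlet(α) prior with multinomial counts c, the posterior is Dirichlet(α + c) componentwise.
Subtract each count from the matching posterior parameter: 10−1=9, 20−9=11, 12−11=1, 27−22=5.

Dirichlet(9, 11, 1, 5)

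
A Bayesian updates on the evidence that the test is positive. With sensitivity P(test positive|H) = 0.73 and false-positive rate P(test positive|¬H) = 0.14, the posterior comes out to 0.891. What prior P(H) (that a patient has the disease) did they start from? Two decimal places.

P(H) = 0.61

Bayes' rule in odds form gives O(H|E) = O(H)·[P(E|H)/P(E|¬H)], hence O(H) = O(H|E)/LR.
Posterior odds = 0.891/(1−0.891) = 8.1743. LR = 0.73/0.14 = 5.2143.
Prior odds = 8.1743/5.2143 = 1.5677, so P(H) = 1.5677/(1+1.5677) ≈ 0.61.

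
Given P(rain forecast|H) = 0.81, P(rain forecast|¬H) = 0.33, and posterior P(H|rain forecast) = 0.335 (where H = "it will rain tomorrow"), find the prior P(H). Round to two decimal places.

Bayes' rule in odds form gives O(H|E) = O(H)·[P(E|H)/P(E|¬H)], hence O(H) = O(H|E)/LR.
Posterior odds = 0.335/(1−0.335) = 0.5038. LR = 0.81/0.33 = 2.4545.
Prior odds = 0.5038/2.4545 = 0.2053, so P(H) = 0.2053/(1+0.2053) ≈ 0.17.

P(H) = 0.17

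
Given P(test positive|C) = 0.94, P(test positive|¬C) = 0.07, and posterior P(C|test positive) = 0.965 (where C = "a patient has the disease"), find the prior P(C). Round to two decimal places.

P(C) = 0.67

Bayes' rule in odds form gives O(C|E) = O(C)·[P(E|C)/P(E|¬C)], hence O(C) = O(C|E)/LR.
Posterior odds = 0.965/(1−0.965) = 27.5714. LR = 0.94/0.07 = 13.4286.
Prior odds = 27.5714/13.4286 = 2.0532, so P(C) = 2.0532/(1+2.0532) ≈ 0.67.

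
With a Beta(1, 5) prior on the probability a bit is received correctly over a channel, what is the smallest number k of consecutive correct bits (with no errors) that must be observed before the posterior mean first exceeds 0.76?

k = 15

After k correct bits and 0 errors the posterior is Beta(1+k, 5), with mean (1+k)/(1+5+k).
Set (1+k)/(6+k) > 0.76 and solve: k > (0.76·6 − 1)/(1 − 0.76) = 14.833.
The smallest integer exceeding 14.833 is 15, and checking k=15: (16)/(21) = 0.7619 > 0.76.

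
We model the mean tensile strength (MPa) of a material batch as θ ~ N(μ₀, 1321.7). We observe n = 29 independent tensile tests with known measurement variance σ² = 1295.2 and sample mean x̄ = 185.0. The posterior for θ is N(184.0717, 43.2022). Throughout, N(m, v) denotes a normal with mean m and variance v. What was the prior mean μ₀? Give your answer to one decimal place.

μ₀ = 156.6

With known observation variance, the Normal–Normal posterior has precision τ_n = τ₀ + n/σ² and mean μ_n = (τ₀μ₀ + (n/σ²)x̄)/τ_n.
Here τ₀ = 1/1321.7 = 0.000757 and τ_data = 29/1295.2 = 0.022390, so τ_n = 0.023147.
Rearranging for μ₀: μ₀ = (μ_n·τ_n − τ_data·x̄)/τ₀ = (184.0717·0.023147 − 0.022390·185.0) / 0.000757 = 0.118558/0.000757 ≈ 156.6.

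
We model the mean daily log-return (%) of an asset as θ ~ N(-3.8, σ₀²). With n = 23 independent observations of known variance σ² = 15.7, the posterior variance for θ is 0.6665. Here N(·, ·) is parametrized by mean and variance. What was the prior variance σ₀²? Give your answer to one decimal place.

σ₀² = 28.2

Posterior precision equals prior precision plus data precision: 1/σ_n² = 1/σ₀² + n/σ².
So 1/σ₀² = 1/0.6665 − 23/15.7 = 1.500375 − 1.464968 = 0.035407.
Hence σ₀² = 1/0.035407 ≈ 28.2.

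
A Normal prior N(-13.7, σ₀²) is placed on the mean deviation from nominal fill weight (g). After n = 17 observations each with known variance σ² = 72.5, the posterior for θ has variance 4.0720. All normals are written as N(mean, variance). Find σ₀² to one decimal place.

Posterior precision equals prior precision plus data precision: 1/σ_n² = 1/σ₀² + n/σ².
So 1/σ₀² = 1/4.0720 − 17/72.5 = 0.245580 − 0.234483 = 0.011097.
Hence σ₀² = 1/0.011097 ≈ 90.1.

σ₀² = 90.1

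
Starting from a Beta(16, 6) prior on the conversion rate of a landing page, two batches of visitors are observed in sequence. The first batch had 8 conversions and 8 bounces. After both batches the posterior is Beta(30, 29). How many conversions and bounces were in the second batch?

6 conversions and 15 bounces

Because Beta–binomial updating is additive in the counts, the combined data contributed (α_post−α_prior, β_post−β_prior) successes and failures.
Total across both batches: 30−16=14 conversions, 29−6=23 bounces.
Subtract the first batch: 14−8=6 conversions and 23−8=15 bounces.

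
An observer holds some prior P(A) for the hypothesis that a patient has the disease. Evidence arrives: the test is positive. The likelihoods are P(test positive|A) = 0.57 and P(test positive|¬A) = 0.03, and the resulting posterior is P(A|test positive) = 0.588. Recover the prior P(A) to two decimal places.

P(A) = 0.07

In odds form, posterior odds = prior odds × likelihood ratio, so prior odds = posterior odds ÷ LR.
Posterior odds = 0.588/(1−0.588) = 1.4272. LR = 0.57/0.03 = 19.0000.
Prior odds = 1.4272/19.0000 = 0.0751, so P(A) = 0.0751/(1+0.0751) ≈ 0.07.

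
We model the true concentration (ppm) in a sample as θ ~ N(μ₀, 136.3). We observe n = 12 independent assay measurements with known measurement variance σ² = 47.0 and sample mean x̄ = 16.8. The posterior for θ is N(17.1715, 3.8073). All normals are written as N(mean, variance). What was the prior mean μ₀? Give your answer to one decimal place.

μ₀ = 30.1

With known observation variance, the Normal–Normal posterior has precision τ_n = τ₀ + n/σ² and mean μ_n = (τ₀μ₀ + (n/σ²)x̄)/τ_n.
Here τ₀ = 1/136.3 = 0.007337 and τ_data = 12/47.0 = 0.255319, so τ_n = 0.262656.
Rearranging for μ₀: μ₀ = (μ_n·τ_n − τ_data·x̄)/τ₀ = (17.1715·0.262656 − 0.255319·16.8) / 0.007337 = 0.220838/0.007337 ≈ 30.1.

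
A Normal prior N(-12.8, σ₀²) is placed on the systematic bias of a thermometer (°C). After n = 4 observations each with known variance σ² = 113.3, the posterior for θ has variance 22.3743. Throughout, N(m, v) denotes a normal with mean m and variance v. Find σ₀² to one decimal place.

σ₀² = 106.5

Posterior precision equals prior precision plus data precision: 1/σ_n² = 1/σ₀² + n/σ².
So 1/σ₀² = 1/22.3743 − 4/113.3 = 0.044694 − 0.035305 = 0.009389.
Hence σ₀² = 1/0.009389 ≈ 106.5.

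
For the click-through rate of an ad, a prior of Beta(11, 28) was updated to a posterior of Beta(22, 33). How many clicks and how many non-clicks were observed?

Under Beta–binomial conjugacy the posterior parameters are (a+s, b+f).
Match parameters: s=22−11=11, f=33−28=5.

11 clicks and 5 non-clicks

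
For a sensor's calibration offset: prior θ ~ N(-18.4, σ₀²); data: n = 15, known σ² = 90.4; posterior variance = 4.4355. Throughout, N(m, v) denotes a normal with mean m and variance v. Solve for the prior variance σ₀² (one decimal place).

σ₀² = 16.8

For the Normal–Normal model with known σ², precisions add: τ_n = τ₀ + n/σ².
So 1/σ₀² = 1/4.4355 − 15/90.4 = 0.225454 − 0.165929 = 0.059525.
Hence σ₀² = 1/0.059525 ≈ 16.8.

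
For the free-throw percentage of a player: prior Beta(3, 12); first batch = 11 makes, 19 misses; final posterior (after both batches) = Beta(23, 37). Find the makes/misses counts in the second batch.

Sequential conjugate updates are equivalent to a single update on the pooled data, so total successes = posterior α − prior α and total failures = posterior β − prior β.
Total across both batches: 23−3=20 makes, 37−12=25 misses.
Subtract the first batch: 20−11=9 makes and 25−19=6 misses.

9 makes and 6 misses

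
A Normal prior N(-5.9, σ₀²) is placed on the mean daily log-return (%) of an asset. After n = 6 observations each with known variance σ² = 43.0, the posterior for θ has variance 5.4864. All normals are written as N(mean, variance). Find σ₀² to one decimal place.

Posterior precision equals prior precision plus data precision: 1/σ_n² = 1/σ₀² + n/σ².
So 1/σ₀² = 1/5.4864 − 6/43.0 = 0.182269 − 0.139535 = 0.042734.
Hence σ₀² = 1/0.042734 ≈ 23.4.

σ₀² = 23.4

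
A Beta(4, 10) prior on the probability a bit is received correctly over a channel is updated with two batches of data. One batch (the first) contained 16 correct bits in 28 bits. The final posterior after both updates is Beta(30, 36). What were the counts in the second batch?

Because Beta–binomial updating is additive in the counts, the combined data contributed (α_post−α_prior, β_post−β_prior) successes and failures.
Total across both batches: 30−4=26 correct bits, 36−10=26 errors.
Subtract the first batch: 26−16=10 correct bits and 26−12=14 errors.

10 correct bits and 14 errors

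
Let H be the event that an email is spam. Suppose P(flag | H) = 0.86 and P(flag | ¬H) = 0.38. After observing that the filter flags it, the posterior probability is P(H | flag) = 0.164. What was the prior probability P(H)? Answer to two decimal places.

Bayes' rule in odds form gives O(H|E) = O(H)·[P(E|H)/P(E|¬H)], hence O(H) = O(H|E)/LR.
Posterior odds = 0.164/(1−0.164) = 0.1962. LR = 0.86/0.38 = 2.2632.
Prior odds = 0.1962/2.2632 = 0.0867, so P(H) = 0.0867/(1+0.0867) ≈ 0.08.

P(H) = 0.08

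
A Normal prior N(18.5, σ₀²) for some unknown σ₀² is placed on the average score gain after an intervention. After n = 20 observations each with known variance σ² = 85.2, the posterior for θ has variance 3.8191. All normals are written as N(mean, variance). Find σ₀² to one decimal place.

For the Normal–Normal model with known σ², precisions add: τ_n = τ₀ + n/σ².
So 1/σ₀² = 1/3.8191 − 20/85.2 = 0.261842 − 0.234742 = 0.027100.
Hence σ₀² = 1/0.027100 ≈ 36.9.

σ₀² = 36.9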